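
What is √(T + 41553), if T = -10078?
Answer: 5*√1259 ≈ 177.41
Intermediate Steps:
√(T + 41553) = √(-10078 + 41553) = √31475 = 5*√1259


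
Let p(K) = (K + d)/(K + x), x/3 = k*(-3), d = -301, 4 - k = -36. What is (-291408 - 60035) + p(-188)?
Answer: -192590275/548 ≈ -3.5144e+5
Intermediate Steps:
k = 40 (k = 4 - 1*(-36) = 4 + 36 = 40)
x = -360 (x = 3*(40*(-3)) = 3*(-120) = -360)
p(K) = (-301 + K)/(-360 + K) (p(K) = (K - 301)/(K - 360) = (-301 + K)/(-360 + K))
(-291408 - 60035) + p(-188) = (-291408 - 60035) + (-301 - 188)/(-360 - 188) = -351443 - 489/(-548) = -351443 - 1/548*(-489) = -351443 + 489/548 = -192590275/548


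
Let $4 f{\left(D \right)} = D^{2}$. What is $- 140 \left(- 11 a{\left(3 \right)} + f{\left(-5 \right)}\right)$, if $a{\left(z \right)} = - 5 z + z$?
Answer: $-19355$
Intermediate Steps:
$f{\left(D \right)} = \frac{D^{2}}{4}$
$a{\left(z \right)} = - 4 z$
$- 140 \left(- 11 a{\left(3 \right)} + f{\left(-5 \right)}\right) = - 140 \left(- 11 \left(\left(-4\right) 3\right) + \frac{\left(-5\right)^{2}}{4}\right) = - 140 \left(\left(-11\right) \left(-12\right) + \frac{1}{4} \cdot 25\right) = - 140 \left(132 + \frac{25}{4}\right) = \left(-140\right) \frac{553}{4} = -19355$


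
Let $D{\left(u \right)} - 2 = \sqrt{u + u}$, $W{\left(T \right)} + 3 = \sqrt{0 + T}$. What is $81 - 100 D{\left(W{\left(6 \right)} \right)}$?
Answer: $-119 - 100 i \sqrt{6 - 2 \sqrt{6}} \approx -119.0 - 104.93 i$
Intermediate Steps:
$W{\left(T \right)} = -3 + \sqrt{T}$ ($W{\left(T \right)} = -3 + \sqrt{0 + T} = -3 + \sqrt{T}$)
$D{\left(u \right)} = 2 + \sqrt{2} \sqrt{u}$ ($D{\left(u \right)} = 2 + \sqrt{u + u} = 2 + \sqrt{2 u} = 2 + \sqrt{2} \sqrt{u}$)
$81 - 100 D{\left(W{\left(6 \right)} \right)} = 81 - 100 \left(2 + \sqrt{2} \sqrt{-3 + \sqrt{6}}\right) = 81 - \left(200 + 100 \sqrt{2} \sqrt{-3 + \sqrt{6}}\right) = -119 - 100 \sqrt{2} \sqrt{-3 + \sqrt{6}}$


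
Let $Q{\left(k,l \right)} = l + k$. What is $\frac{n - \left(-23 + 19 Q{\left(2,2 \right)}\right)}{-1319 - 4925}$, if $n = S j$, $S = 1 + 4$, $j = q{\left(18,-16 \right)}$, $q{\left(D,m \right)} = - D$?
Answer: $\frac{143}{6244} \approx 0.022902$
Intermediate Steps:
$j = -18$ ($j = \left(-1\right) 18 = -18$)
$S = 5$
$Q{\left(k,l \right)} = k + l$
$n = -90$ ($n = 5 \left(-18\right) = -90$)
$\frac{n - \left(-23 + 19 Q{\left(2,2 \right)}\right)}{-1319 - 4925} = \frac{-90 + \left(- 19 \left(2 + 2\right) + 23\right)}{-1319 - 4925} = \frac{-90 + \left(\left(-19\right) 4 + 23\right)}{-6244} = \left(-90 + \left(-76 + 23\right)\right) \left(- \frac{1}{6244}\right) = \left(-90 - 53\right) \left(- \frac{1}{6244}\right) = \left(-143\right) \left(- \frac{1}{6244}\right) = \frac{143}{6244}$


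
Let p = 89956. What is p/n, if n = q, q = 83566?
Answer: 44978/41783 ≈ 1.0765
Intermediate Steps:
n = 83566
p/n = 89956/83566 = 89956*(1/83566) = 44978/41783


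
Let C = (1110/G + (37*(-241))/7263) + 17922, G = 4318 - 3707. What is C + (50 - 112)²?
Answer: 96593439481/4437693 ≈ 21767.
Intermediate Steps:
G = 611
C = 79534947589/4437693 (C = (1110/611 + (37*(-241))/7263) + 17922 = (1110*(1/611) - 8917*1/7263) + 17922 = (1110/611 - 8917/7263) + 17922 = 2613643/4437693 + 17922 = 79534947589/4437693 ≈ 17923.)
C + (50 - 112)² = 79534947589/4437693 + (50 - 112)² = 79534947589/4437693 + (-62)² = 79534947589/4437693 + 3844 = 96593439481/4437693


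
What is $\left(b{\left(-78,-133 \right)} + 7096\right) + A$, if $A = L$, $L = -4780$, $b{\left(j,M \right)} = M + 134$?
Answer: $2317$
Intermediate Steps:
$b{\left(j,M \right)} = 134 + M$
$A = -4780$
$\left(b{\left(-78,-133 \right)} + 7096\right) + A = \left(\left(134 - 133\right) + 7096\right) - 4780 = \left(1 + 7096\right) - 4780 = 7097 - 4780 = 2317$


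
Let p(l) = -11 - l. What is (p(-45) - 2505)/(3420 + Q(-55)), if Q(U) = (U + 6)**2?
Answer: -2471/5821 ≈ -0.42450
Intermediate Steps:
Q(U) = (6 + U)**2
(p(-45) - 2505)/(3420 + Q(-55)) = ((-11 - 1*(-45)) - 2505)/(3420 + (6 - 55)**2) = ((-11 + 45) - 2505)/(3420 + (-49)**2) = (34 - 2505)/(3420 + 2401) = -2471/5821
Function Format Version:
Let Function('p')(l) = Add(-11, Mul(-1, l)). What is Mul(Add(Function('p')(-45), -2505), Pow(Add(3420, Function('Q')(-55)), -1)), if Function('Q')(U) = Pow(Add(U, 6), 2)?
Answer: Rational(-2471, 5821) ≈ -0.42450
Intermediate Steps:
Function('Q')(U) = Pow(Add(6, U), 2)
Mul(Add(Function('p')(-45), -2505), Pow(Add(3420, Function('Q')(-55)), -1)) = Mul(Add(Add(-11, Mul(-1, -45)), -2505), Pow(Add(3420, Pow(Add(6, -55), 2)), -1)) = Mul(Add(Add(-11, 45), -2505), Pow(Add(3420, Pow(-49, 2)), -1)) = Mul(Add(34, -2505), Pow(Add(3420, 2401), -1)) = Mul(-2471, Pow(5821, -1)) = Mul(-2471, Rational(1, 5821)) = Rational(-2471, 5821)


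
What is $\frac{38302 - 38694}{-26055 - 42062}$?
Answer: $\frac{56}{9731} \approx 0.0057548$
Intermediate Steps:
$\frac{38302 - 38694}{-26055 - 42062} = - \frac{392}{-68117} = \left(-392\right) \left(- \frac{1}{68117}\right) = \frac{56}{9731}$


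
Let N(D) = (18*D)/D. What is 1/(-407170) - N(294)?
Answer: -7329061/407170 ≈ -18.000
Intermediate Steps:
N(D) = 18
1/(-407170) - N(294) = 1/(-407170) - 1*18 = -1/407170 - 18 = -7329061/407170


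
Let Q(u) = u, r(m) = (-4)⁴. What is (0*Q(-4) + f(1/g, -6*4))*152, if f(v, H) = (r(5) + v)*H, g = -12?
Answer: -933584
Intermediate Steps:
r(m) = 256
f(v, H) = H*(256 + v) (f(v, H) = (256 + v)*H = H*(256 + v))
(0*Q(-4) + f(1/g, -6*4))*152 = (0*(-4) + (-6*4)*(256 + 1/(-12)))*152 = (0 + (-1*24)*(256 - 1/12))*152 = (0 - 24*3071/12)*152 = (0 - 6142)*152 = -6142*152 = -933584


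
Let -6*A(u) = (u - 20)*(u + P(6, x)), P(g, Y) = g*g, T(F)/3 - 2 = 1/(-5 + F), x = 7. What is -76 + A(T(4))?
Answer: 69/2 ≈ 34.500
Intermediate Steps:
T(F) = 6 + 3/(-5 + F)
P(g, Y) = g**2
A(u) = -(-20 + u)*(36 + u)/6 (A(u) = -(u - 20)*(u + 6**2)/6 = -(-20 + u)*(u + 36)/6 = -(-20 + u)*(36 + u)/6)
-76 + A(T(4)) = -76 + (120 - 8*(-9 + 2*4)/(-5 + 4) - 9*(-9 + 2*4)**2/(-5 + 4)**2/6) = -76 + (120 - 8*(-9 + 8)/(-1) - 9*(-9 + 8)**2/6) = -76 + (120 - 8*(-1)*(-1) - (3*(-1)*(-1))**2/6) = -76 + (120 - 8/3*3 - 1/6*3**2) = -76 + (120 - 8 - 1/6*9) = -76 + (120 - 8 - 3/2) = -76 + 221/2 = 69/2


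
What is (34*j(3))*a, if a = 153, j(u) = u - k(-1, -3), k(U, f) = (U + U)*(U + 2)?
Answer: 26010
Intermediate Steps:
k(U, f) = 2*U*(2 + U) (k(U, f) = (2*U)*(2 + U) = 2*U*(2 + U))
j(u) = 2 + u (j(u) = u - 2*(-1)*(2 - 1) = u - 2*(-1) = u - 1*(-2) = u + 2 = 2 + u)
(34*j(3))*a = (34*(2 + 3))*153 = (34*5)*153 = 170*153 = 26010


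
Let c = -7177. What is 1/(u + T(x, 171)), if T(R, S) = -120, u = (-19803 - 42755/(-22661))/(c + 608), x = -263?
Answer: -8756477/1024382356 ≈ -0.0085481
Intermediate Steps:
u = 26394884/8756477 (u = (-19803 - 42755/(-22661))/(-7177 + 608) = (-19803 - 42755*(-1/22661))/(-6569) = (-19803 + 2515/1333)*(-1/6569) = -26394884/1333*(-1/6569) = 26394884/8756477 ≈ 3.0143)
1/(u + T(x, 171)) = 1/(26394884/8756477 - 120) = 1/(-1024382356/8756477) = -8756477/1024382356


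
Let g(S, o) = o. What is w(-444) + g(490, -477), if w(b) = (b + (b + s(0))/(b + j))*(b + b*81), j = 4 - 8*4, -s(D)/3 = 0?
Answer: 951695181/59 ≈ 1.6130e+7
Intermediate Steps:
s(D) = 0 (s(D) = -3*0 = 0)
j = -28 (j = 4 - 32 = -28)
w(b) = 82*b*(b + b/(-28 + b)) (w(b) = (b + (b + 0)/(b - 28))*(b + b*81) = (b + b/(-28 + b))*(b + 81*b) = (b + b/(-28 + b))*(82*b) = 82*b*(b + b/(-28 + b)))
w(-444) + g(490, -477) = 82*(-444)²*(-27 - 444)/(-28 - 444) - 477 = 82*197136*(-471)/(-472) - 477 = 82*197136*(-1/472)*(-471) - 477 = 951723324/59 - 477 = 951695181/59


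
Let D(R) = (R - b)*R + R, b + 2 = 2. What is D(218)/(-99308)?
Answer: -23871/49654 ≈ -0.48075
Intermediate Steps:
b = 0 (b = -2 + 2 = 0)
D(R) = R + R² (D(R) = (R - 1*0)*R + R = (R + 0)*R + R = R*R + R = R² + R = R + R²)
D(218)/(-99308) = (218*(1 + 218))/(-99308) = (218*219)*(-1/99308) = 47742*(-1/99308) = -23871/49654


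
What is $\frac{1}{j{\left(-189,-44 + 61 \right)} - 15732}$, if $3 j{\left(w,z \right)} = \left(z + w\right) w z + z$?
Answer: $\frac{3}{505457} \approx 5.9352 \cdot 10^{-6}$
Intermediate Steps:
$j{\left(w,z \right)} = \frac{z}{3} + \frac{w z \left(w + z\right)}{3}$ ($j{\left(w,z \right)} = \frac{\left(z + w\right) w z + z}{3} = \frac{\left(w + z\right) w z + z}{3} = \frac{w \left(w + z\right) z + z}{3} = \frac{w z \left(w + z\right) + z}{3} = \frac{z + w z \left(w + z\right)}{3} = \frac{z}{3} + \frac{w z \left(w + z\right)}{3}$)
$\frac{1}{j{\left(-189,-44 + 61 \right)} - 15732} = \frac{1}{\frac{\left(-44 + 61\right) \left(1 + \left(-189\right)^{2} - 189 \left(-44 + 61\right)\right)}{3} - 15732} = \frac{1}{\frac{1}{3} \cdot 17 \left(1 + 35721 - 3213\right) - 15732} = \frac{1}{\frac{1}{3} \cdot 17 \cdot 32509 - 15732} = \frac{1}{\frac{552653}{3} - 15732} = \frac{1}{\frac{505457}{3}} = \frac{3}{505457}$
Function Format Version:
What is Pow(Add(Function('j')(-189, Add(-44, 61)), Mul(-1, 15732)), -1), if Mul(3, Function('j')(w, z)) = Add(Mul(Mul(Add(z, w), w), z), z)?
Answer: Rational(3, 505457) ≈ 5.9352e-6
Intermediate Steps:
Function('j')(w, z) = Add(Mul(Rational(1, 3), z), Mul(Rational(1, 3), w, z, Add(w, z))) (Function('j')(w, z) = Mul(Rational(1, 3), Add(Mul(Mul(Add(z, w), w), z), z)) = Mul(Rational(1, 3), Add(Mul(Mul(Add(w, z), w), z), z)) = Mul(Rational(1, 3), Add(Mul(Mul(w, Add(w, z)), z), z)) = Mul(Rational(1, 3), Add(Mul(w, z, Add(w, z)), z)) = Mul(Rational(1, 3), Add(z, Mul(w, z, Add(w, z)))) = Add(Mul(Rational(1, 3), z), Mul(Rational(1, 3), w, z, Add(w, z))))
Pow(Add(Function('j')(-189, Add(-44, 61)), Mul(-1, 15732)), -1) = Pow(Add(Mul(Rational(1, 3), Add(-44, 61), Add(1, Pow(-189, 2), Mul(-189, Add(-44, 61)))), Mul(-1, 15732)), -1) = Pow(Add(Mul(Rational(1, 3), 17, Add(1, 35721, Mul(-189, 17))), -15732), -1) = Pow(Add(Mul(Rational(1, 3), 17, Add(1, 35721, -3213)), -15732), -1) = Pow(Add(Mul(Rational(1, 3), 17, 32509), -15732), -1) = Pow(Add(Rational(552653, 3), -15732), -1) = Pow(Rational(505457, 3), -1) = Rational(3, 505457)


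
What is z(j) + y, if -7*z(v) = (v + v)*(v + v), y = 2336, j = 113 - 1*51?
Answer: 976/7 ≈ 139.43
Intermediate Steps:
j = 62 (j = 113 - 51 = 62)
z(v) = -4*v²/7 (z(v) = -(v + v)*(v + v)/7 = -2*v*2*v/7 = -4*v²/7)
z(j) + y = -4/7*62² + 2336 = -4/7*3844 + 2336 = -15376/7 + 2336 = 976/7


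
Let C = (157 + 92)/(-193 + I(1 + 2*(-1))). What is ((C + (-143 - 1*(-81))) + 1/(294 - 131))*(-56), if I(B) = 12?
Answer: 104697152/29503 ≈ 3548.7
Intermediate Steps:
C = -249/181 (C = (157 + 92)/(-193 + 12) = 249/(-181) = 249*(-1/181) = -249/181 ≈ -1.3757)
((C + (-143 - 1*(-81))) + 1/(294 - 131))*(-56) = ((-249/181 + (-143 - 1*(-81))) + 1/(294 - 131))*(-56) = ((-249/181 + (-143 + 81)) + 1/163)*(-56) = ((-249/181 - 62) + 1/163)*(-56) = (-11471/181 + 1/163)*(-56) = -1869592/29503*(-56) = 104697152/29503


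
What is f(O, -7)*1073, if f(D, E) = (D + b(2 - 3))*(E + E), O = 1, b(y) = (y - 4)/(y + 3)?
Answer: 22533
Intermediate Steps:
b(y) = (-4 + y)/(3 + y)
f(D, E) = 2*E*(-5/2 + D) (f(D, E) = (D + (-4 + (2 - 3))/(3 + (2 - 3)))*(E + E) = (D + (-4 - 1)/(3 - 1))*(2*E) = (D - 5/2)*(2*E) = (-5/2 + D)*(2*E) = 2*E*(-5/2 + D))
f(O, -7)*1073 = -7*(-5 + 2*1)*1073 = -7*(-5 + 2)*1073 = -7*(-3)*1073 = 21*1073 = 22533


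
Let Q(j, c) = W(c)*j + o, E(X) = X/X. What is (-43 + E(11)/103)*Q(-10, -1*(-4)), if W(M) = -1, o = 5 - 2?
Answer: -57564/103 ≈ -558.87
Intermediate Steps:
o = 3
E(X) = 1
Q(j, c) = 3 - j (Q(j, c) = -j + 3 = 3 - j)
(-43 + E(11)/103)*Q(-10, -1*(-4)) = (-43 + 1/103)*(3 - 1*(-10)) = (-43 + 1*(1/103))*(3 + 10) = (-43 + 1/103)*13 = -4428/103*13 = -57564/103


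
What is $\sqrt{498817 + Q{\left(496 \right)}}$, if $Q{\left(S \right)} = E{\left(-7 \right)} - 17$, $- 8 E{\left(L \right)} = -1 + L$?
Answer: $\sqrt{498801} \approx 706.26$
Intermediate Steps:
$E{\left(L \right)} = \frac{1}{8} - \frac{L}{8}$ ($E{\left(L \right)} = - \frac{-1 + L}{8} = \frac{1}{8} - \frac{L}{8}$)
$Q{\left(S \right)} = -16$ ($Q{\left(S \right)} = \left(\frac{1}{8} - - \frac{7}{8}\right) - 17 = \left(\frac{1}{8} + \frac{7}{8}\right) - 17 = 1 - 17 = -16$)
$\sqrt{498817 + Q{\left(496 \right)}} = \sqrt{498817 - 16} = \sqrt{498801}$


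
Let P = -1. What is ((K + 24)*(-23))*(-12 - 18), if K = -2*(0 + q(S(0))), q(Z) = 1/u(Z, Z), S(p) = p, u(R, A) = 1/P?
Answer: 17940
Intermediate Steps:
u(R, A) = -1 (u(R, A) = 1/(-1) = -1)
q(Z) = -1 (q(Z) = 1/(-1) = -1)
K = 2 (K = -2*(0 - 1) = -2*(-1) = 2)
((K + 24)*(-23))*(-12 - 18) = ((2 + 24)*(-23))*(-12 - 18) = (26*(-23))*(-30) = -598*(-30) = 17940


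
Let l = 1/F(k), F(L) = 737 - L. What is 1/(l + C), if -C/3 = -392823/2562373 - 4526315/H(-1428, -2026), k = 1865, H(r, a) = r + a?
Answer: -453786008808/1783791484562677 ≈ -0.00025439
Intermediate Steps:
H(r, a) = a + r
C = -3162750145869/804585122 (C = -3*(-392823/2562373 - 4526315/(-2026 - 1428)) = -3*(-392823*1/2562373 - 4526315/(-3454)) = -3*(-392823/2562373 - 4526315*(-1/3454)) = -3*(-392823/2562373 + 4526315/3454) = -3*1054250048623/804585122 = -3162750145869/804585122 ≈ -3930.9)
l = -1/1128 (l = 1/(737 - 1*1865) = 1/(737 - 1865) = 1/(-1128) = -1/1128 ≈ -0.00088653)
1/(l + C) = 1/(-1/1128 - 3162750145869/804585122) = 1/(-1783791484562677/453786008808) = -453786008808/1783791484562677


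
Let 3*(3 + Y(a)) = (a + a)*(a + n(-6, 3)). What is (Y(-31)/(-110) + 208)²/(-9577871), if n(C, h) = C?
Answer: -176119441/41721206076 ≈ -0.0042213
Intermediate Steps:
Y(a) = -3 + 2*a*(-6 + a)/3 (Y(a) = -3 + ((a + a)*(a - 6))/3 = -3 + ((2*a)*(-6 + a))/3 = -3 + (2*a*(-6 + a))/3 = -3 + 2*a*(-6 + a)/3)
(Y(-31)/(-110) + 208)²/(-9577871) = ((-3 - 4*(-31) + (⅔)*(-31)²)/(-110) + 208)²/(-9577871) = ((-3 + 124 + (⅔)*961)*(-1/110) + 208)²*(-1/9577871) = ((-3 + 124 + 1922/3)*(-1/110) + 208)²*(-1/9577871) = ((2285/3)*(-1/110) + 208)²*(-1/9577871) = (-457/66 + 208)²*(-1/9577871) = (13271/66)²*(-1/9577871) = (176119441/4356)*(-1/9577871) = -176119441/41721206076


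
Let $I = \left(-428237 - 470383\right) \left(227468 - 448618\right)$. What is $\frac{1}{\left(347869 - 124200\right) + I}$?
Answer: $\frac{1}{198730036669} \approx 5.032 \cdot 10^{-12}$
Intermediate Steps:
$I = 198729813000$ ($I = \left(-898620\right) \left(-221150\right) = 198729813000$)
$\frac{1}{\left(347869 - 124200\right) + I} = \frac{1}{\left(347869 - 124200\right) + 198729813000} = \frac{1}{223669 + 198729813000} = \frac{1}{198730036669}$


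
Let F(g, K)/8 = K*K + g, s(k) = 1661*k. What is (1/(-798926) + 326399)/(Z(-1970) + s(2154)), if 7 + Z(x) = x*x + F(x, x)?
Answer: 260768647473/30750763203602 ≈ 0.0084801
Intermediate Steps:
F(g, K) = 8*g + 8*K² (F(g, K) = 8*(K*K + g) = 8*(K² + g) = 8*(g + K²) = 8*g + 8*K²)
Z(x) = -7 + 8*x + 9*x² (Z(x) = -7 + (x*x + (8*x + 8*x²)) = -7 + (x² + (8*x + 8*x²)) = -7 + (8*x + 9*x²) = -7 + 8*x + 9*x²)
(1/(-798926) + 326399)/(Z(-1970) + s(2154)) = (1/(-798926) + 326399)/((-7 + 8*(-1970) + 9*(-1970)²) + 1661*2154) = (-1/798926 + 326399)/((-7 - 15760 + 9*3880900) + 3577794) = 260768647473/(798926*((-7 - 15760 + 34928100) + 3577794)) = 260768647473/(798926*(34912333 + 3577794)) = (260768647473/798926)/38490127 = (260768647473/798926)*(1/38490127) = 260768647473/30750763203602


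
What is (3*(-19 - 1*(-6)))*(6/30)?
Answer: -39/5 ≈ -7.8000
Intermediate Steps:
(3*(-19 - 1*(-6)))*(6/30) = (3*(-19 + 6))*(6*(1/30)) = (3*(-13))*(⅕) = -39*⅕ = -39/5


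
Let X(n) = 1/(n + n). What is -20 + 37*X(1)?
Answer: -3/2 ≈ -1.5000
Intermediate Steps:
X(n) = 1/(2*n)
-20 + 37*X(1) = -20 + 37*((1/2)/1) = -20 + 37*((1/2)*1) = -20 + 37*(1/2) = -20 + 37/2 = -3/2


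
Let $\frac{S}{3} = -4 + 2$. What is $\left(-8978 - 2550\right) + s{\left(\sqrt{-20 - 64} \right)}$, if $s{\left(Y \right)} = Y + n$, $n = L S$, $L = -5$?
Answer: $-11498 + 2 i \sqrt{21} \approx -11498.0 + 9.1651 i$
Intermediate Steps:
$S = -6$ ($S = 3 \left(-4 + 2\right) = 3 \left(-2\right) = -6$)
$n = 30$ ($n = \left(-5\right) \left(-6\right) = 30$)
$s{\left(Y \right)} = 30 + Y$ ($s{\left(Y \right)} = Y + 30 = 30 + Y$)
$\left(-8978 - 2550\right) + s{\left(\sqrt{-20 - 64} \right)} = \left(-8978 - 2550\right) + \left(30 + \sqrt{-20 - 64}\right) = \left(-8978 - 2550\right) + \left(30 + \sqrt{-84}\right) = -11528 + \left(30 + 2 i \sqrt{21}\right) = -11498 + 2 i \sqrt{21}$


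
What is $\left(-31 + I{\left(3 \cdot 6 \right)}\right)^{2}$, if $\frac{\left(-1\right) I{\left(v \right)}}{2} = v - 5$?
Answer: $3249$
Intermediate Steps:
$I{\left(v \right)} = 10 - 2 v$ ($I{\left(v \right)} = - 2 \left(v - 5\right) = - 2 \left(-5 + v\right) = 10 - 2 v$)
$\left(-31 + I{\left(3 \cdot 6 \right)}\right)^{2} = \left(-31 + \left(10 - 2 \cdot 3 \cdot 6\right)\right)^{2} = \left(-31 + \left(10 - 36\right)\right)^{2} = \left(-31 - 26\right)^{2} = \left(-57\right)^{2} = 3249$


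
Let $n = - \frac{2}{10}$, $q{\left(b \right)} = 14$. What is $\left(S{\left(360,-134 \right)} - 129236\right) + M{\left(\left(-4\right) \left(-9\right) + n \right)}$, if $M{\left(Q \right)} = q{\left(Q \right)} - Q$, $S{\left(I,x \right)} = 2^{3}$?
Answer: $- \frac{646249}{5} \approx -1.2925 \cdot 10^{5}$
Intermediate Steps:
$S{\left(I,x \right)} = 8$
$n = - \frac{1}{5}$ ($n = \left(-2\right) \frac{1}{10} = - \frac{1}{5} \approx -0.2$)
$M{\left(Q \right)} = 14 - Q$
$\left(S{\left(360,-134 \right)} - 129236\right) + M{\left(\left(-4\right) \left(-9\right) + n \right)} = \left(8 - 129236\right) + \left(14 - \left(\left(-4\right) \left(-9\right) - \frac{1}{5}\right)\right) = -129228 + \left(14 - \left(36 - \frac{1}{5}\right)\right) = -129228 + \left(14 - \frac{179}{5}\right) = -129228 - \frac{109}{5} = - \frac{646249}{5}$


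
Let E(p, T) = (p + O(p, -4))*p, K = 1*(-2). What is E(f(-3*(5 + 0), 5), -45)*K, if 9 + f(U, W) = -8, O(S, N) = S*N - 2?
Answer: 1666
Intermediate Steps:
O(S, N) = -2 + N*S (O(S, N) = N*S - 2 = -2 + N*S)
K = -2
f(U, W) = -17 (f(U, W) = -9 - 8 = -17)
E(p, T) = p*(-2 - 3*p) (E(p, T) = (p + (-2 - 4*p))*p = (-2 - 3*p)*p = p*(-2 - 3*p))
E(f(-3*(5 + 0), 5), -45)*K = -1*(-17)*(2 + 3*(-17))*(-2) = -1*(-17)*(2 - 51)*(-2) = -1*(-17)*(-49)*(-2) = -833*(-2) = 1666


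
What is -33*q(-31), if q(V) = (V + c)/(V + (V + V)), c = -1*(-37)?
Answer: 66/31 ≈ 2.1290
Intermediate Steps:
c = 37
q(V) = (37 + V)/(3*V) (q(V) = (V + 37)/(V + (V + V)) = (37 + V)/(V + 2*V) = (37 + V)/((3*V)) = (37 + V)*(1/(3*V)) = (37 + V)/(3*V))
-33*q(-31) = -11*(37 - 31)/(-31) = -11*(-1)*6/31 = -33*(-2/31) = 66/31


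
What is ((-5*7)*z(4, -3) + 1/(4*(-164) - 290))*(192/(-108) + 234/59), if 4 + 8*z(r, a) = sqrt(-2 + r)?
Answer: 3205958/83721 - 20335*sqrt(2)/2124 ≈ 24.754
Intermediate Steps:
z(r, a) = -1/2 + sqrt(-2 + r)/8
((-5*7)*z(4, -3) + 1/(4*(-164) - 290))*(192/(-108) + 234/59) = ((-5*7)*(-1/2 + sqrt(-2 + 4)/8) + 1/(4*(-164) - 290))*(192/(-108) + 234/59) = (-35*(-1/2 + sqrt(2)/8) + 1/(-656 - 290))*(192*(-1/108) + 234*(1/59)) = ((35/2 - 35*sqrt(2)/8) + 1/(-946))*(-16/9 + 234/59) = ((35/2 - 35*sqrt(2)/8) - 1/946)*(1162/531) = (8277/473 - 35*sqrt(2)/8)*(1162/531) = 3205958/83721 - 20335*sqrt(2)/2124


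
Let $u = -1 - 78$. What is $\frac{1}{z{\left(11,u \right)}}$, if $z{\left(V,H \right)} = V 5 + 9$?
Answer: $\frac{1}{64} \approx 0.015625$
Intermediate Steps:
$u = -79$
$z{\left(V,H \right)} = 9 + 5 V$ ($z{\left(V,H \right)} = 5 V + 9 = 9 + 5 V$)
$\frac{1}{z{\left(11,u \right)}} = \frac{1}{9 + 5 \cdot 11} = \frac{1}{9 + 55} = \frac{1}{64}$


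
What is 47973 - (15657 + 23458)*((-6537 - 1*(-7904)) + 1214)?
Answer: -100907842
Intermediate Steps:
47973 - (15657 + 23458)*((-6537 - 1*(-7904)) + 1214) = 47973 - 39115*((-6537 + 7904) + 1214) = 47973 - 39115*(1367 + 1214) = 47973 - 39115*2581 = 47973 - 1*100955815 = 47973 - 100955815 = -100907842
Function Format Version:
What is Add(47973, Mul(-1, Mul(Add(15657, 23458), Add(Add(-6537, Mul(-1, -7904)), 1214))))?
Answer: -100907842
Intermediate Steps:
Add(47973, Mul(-1, Mul(Add(15657, 23458), Add(Add(-6537, Mul(-1, -7904)), 1214)))) = Add(47973, Mul(-1, Mul(39115, Add(Add(-6537, 7904), 1214)))) = Add(47973, Mul(-1, Mul(39115, Add(1367, 1214)))) = Add(47973, Mul(-1, Mul(39115, 2581))) = Add(47973, Mul(-1, 100955815)) = Add(47973, -100955815) = -100907842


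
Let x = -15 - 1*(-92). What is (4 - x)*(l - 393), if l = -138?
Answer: 38763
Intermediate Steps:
x = 77 (x = -15 + 92 = 77)
(4 - x)*(l - 393) = (4 - 1*77)*(-138 - 393) = (4 - 77)*(-531) = -73*(-531) = 38763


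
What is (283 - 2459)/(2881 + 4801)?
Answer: -1088/3841 ≈ -0.28326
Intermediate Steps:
(283 - 2459)/(2881 + 4801) = -2176/7682 = -2176*1/7682 = -1088/3841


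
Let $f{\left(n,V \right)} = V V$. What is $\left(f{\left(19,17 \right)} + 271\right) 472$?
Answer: $264320$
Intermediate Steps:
$f{\left(n,V \right)} = V^{2}$
$\left(f{\left(19,17 \right)} + 271\right) 472 = \left(17^{2} + 271\right) 472 = \left(289 + 271\right) 472 = 560 \cdot 472 = 264320$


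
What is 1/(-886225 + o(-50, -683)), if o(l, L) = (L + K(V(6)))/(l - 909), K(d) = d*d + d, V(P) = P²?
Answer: -959/849890424 ≈ -1.1284e-6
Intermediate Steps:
K(d) = d + d² (K(d) = d² + d = d + d²)
o(l, L) = (1332 + L)/(-909 + l) (o(l, L) = (L + 6²*(1 + 6²))/(l - 909) = (L + 36*(1 + 36))/(-909 + l) = (L + 36*37)/(-909 + l) = (L + 1332)/(-909 + l) = (1332 + L)/(-909 + l))
1/(-886225 + o(-50, -683)) = 1/(-886225 + (1332 - 683)/(-909 - 50)) = 1/(-886225 + 649/(-959)) = 1/(-886225 - 1/959*649) = 1/(-886225 - 649/959) = 1/(-849890424/959) = -959/849890424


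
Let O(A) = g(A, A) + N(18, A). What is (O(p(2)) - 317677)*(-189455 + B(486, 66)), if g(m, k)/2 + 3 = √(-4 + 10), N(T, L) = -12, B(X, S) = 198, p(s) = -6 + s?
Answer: 60126002615 - 378514*√6 ≈ 6.0125e+10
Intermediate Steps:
g(m, k) = -6 + 2*√6 (g(m, k) = -6 + 2*√(-4 + 10) = -6 + 2*√6)
O(A) = -18 + 2*√6 (O(A) = (-6 + 2*√6) - 12 = -18 + 2*√6)
(O(p(2)) - 317677)*(-189455 + B(486, 66)) = ((-18 + 2*√6) - 317677)*(-189455 + 198) = (-317695 + 2*√6)*(-189257) = 60126002615 - 378514*√6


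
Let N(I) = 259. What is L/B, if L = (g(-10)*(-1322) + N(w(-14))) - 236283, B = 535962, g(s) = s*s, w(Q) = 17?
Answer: -184112/267981 ≈ -0.68703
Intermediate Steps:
g(s) = s**2
L = -368224 (L = ((-10)**2*(-1322) + 259) - 236283 = (100*(-1322) + 259) - 236283 = (-132200 + 259) - 236283 = -131941 - 236283 = -368224)
L/B = -368224/535962 = -368224*1/535962 = -184112/267981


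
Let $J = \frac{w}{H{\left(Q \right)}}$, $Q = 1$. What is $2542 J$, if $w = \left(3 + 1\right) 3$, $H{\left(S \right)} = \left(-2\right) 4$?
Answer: $-3813$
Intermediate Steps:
$H{\left(S \right)} = -8$
$w = 12$ ($w = 4 \cdot 3 = 12$)
$J = - \frac{3}{2}$ ($J = \frac{12}{-8} = 12 \left(- \frac{1}{8}\right) = - \frac{3}{2} \approx -1.5$)
$2542 J = 2542 \left(- \frac{3}{2}\right) = -3813$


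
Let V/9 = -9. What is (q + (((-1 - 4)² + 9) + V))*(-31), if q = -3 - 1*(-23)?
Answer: 837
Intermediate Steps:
V = -81 (V = 9*(-9) = -81)
q = 20 (q = -3 + 23 = 20)
(q + (((-1 - 4)² + 9) + V))*(-31) = (20 + (((-1 - 4)² + 9) - 81))*(-31) = (20 + (((-5)² + 9) - 81))*(-31) = (20 + ((25 + 9) - 81))*(-31) = (20 + (34 - 81))*(-31) = (20 - 47)*(-31) = -27*(-31) = 837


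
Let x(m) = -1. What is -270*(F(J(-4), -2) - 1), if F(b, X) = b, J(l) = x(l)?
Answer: 540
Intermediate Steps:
J(l) = -1
-270*(F(J(-4), -2) - 1) = -270*(-1 - 1) = -270*(-2) = 540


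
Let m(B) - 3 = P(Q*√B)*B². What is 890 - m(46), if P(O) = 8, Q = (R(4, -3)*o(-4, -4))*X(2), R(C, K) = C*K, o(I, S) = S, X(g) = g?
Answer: -16041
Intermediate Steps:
Q = 96 (Q = ((4*(-3))*(-4))*2 = -12*(-4)*2 = 48*2 = 96)
m(B) = 3 + 8*B²
890 - m(46) = 890 - (3 + 8*46²) = 890 - (3 + 8*2116) = 890 - (3 + 16928) = 890 - 1*16931 = 890 - 16931 = -16041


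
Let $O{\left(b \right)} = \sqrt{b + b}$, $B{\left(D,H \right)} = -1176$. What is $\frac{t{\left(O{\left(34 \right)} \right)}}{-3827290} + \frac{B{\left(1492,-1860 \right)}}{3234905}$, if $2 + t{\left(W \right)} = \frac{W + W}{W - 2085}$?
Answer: $- \frac{1953796296531003}{5382180112060566965} + \frac{834 \sqrt{17}}{1663783051453} \approx -0.00036301$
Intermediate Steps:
$O{\left(b \right)} = \sqrt{2} \sqrt{b}$ ($O{\left(b \right)} = \sqrt{2 b} = \sqrt{2} \sqrt{b}$)
$t{\left(W \right)} = -2 + \frac{2 W}{-2085 + W}$ ($t{\left(W \right)} = -2 + \frac{W + W}{W - 2085} = -2 + \frac{2 W}{-2085 + W}$)
$\frac{t{\left(O{\left(34 \right)} \right)}}{-3827290} + \frac{B{\left(1492,-1860 \right)}}{3234905} = \frac{4170 \frac{1}{-2085 + \sqrt{2} \sqrt{34}}}{-3827290} - \frac{1176}{3234905} = \frac{4170}{-2085 + 2 \sqrt{17}} \left(- \frac{1}{3827290}\right) - \frac{1176}{3234905} = - \frac{417}{382729 \left(-2085 + 2 \sqrt{17}\right)} - \frac{1176}{3234905} = - \frac{1176}{3234905} - \frac{417}{382729 \left(-2085 + 2 \sqrt{17}\right)}$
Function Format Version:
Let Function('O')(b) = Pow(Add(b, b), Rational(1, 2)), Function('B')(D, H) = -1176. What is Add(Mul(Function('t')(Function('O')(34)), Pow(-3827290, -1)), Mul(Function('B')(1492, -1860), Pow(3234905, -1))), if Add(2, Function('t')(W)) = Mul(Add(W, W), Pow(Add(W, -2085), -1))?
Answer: Add(Rational(-1953796296531003, 5382180112060566965), Mul(Rational(834, 1663783051453), Pow(17, Rational(1, 2)))) ≈ -0.00036301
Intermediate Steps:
Function('O')(b) = Mul(Pow(2, Rational(1, 2)), Pow(b, Rational(1, 2))) (Function('O')(b) = Pow(Mul(2, b), Rational(1, 2)) = Mul(Pow(2, Rational(1, 2)), Pow(b, Rational(1, 2))))
Function('t')(W) = Add(-2, Mul(2, W, Pow(Add(-2085, W), -1))) (Function('t')(W) = Add(-2, Mul(Add(W, W), Pow(Add(W, -2085), -1))) = Add(-2, Mul(Mul(2, W), Pow(Add(-2085, W), -1))) = Add(-2, Mul(2, W, Pow(Add(-2085, W), -1))))
Add(Mul(Function('t')(Function('O')(34)), Pow(-3827290, -1)), Mul(Function('B')(1492, -1860), Pow(3234905, -1))) = Add(Mul(Mul(4170, Pow(Add(-2085, Mul(Pow(2, Rational(1, 2)), Pow(34, Rational(1, 2)))), -1)), Pow(-3827290, -1)), Mul(-1176, Pow(3234905, -1))) = Add(Mul(Mul(4170, Pow(Add(-2085, Mul(2, Pow(17, Rational(1, 2)))), -1)), Rational(-1, 3827290)), Mul(-1176, Rational(1, 3234905))) = Add(Mul(Rational(-417, 382729), Pow(Add(-2085, Mul(2, Pow(17, Rational(1, 2)))), -1)), Rational(-1176, 3234905)) = Add(Rational(-1176, 3234905), Mul(Rational(-417, 382729), Pow(Add(-2085, Mul(2, Pow(17, Rational(1, 2)))), -1)))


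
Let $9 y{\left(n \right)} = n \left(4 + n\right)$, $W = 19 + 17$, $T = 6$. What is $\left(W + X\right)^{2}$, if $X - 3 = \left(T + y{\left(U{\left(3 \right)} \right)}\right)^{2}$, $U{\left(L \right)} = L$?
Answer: $\frac{952576}{81} \approx 11760.0$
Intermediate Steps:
$W = 36$
$y{\left(n \right)} = \frac{n \left(4 + n\right)}{9}$
$X = \frac{652}{9}$ ($X = 3 + \left(6 + \frac{1}{9} \cdot 3 \left(4 + 3\right)\right)^{2} = 3 + \left(6 + \frac{1}{9} \cdot 3 \cdot 7\right)^{2} = 3 + \left(6 + \frac{7}{3}\right)^{2} = 3 + \left(\frac{25}{3}\right)^{2} = 3 + \frac{625}{9} = \frac{652}{9} \approx 72.444$)
$\left(W + X\right)^{2} = \left(36 + \frac{652}{9}\right)^{2} = \left(\frac{976}{9}\right)^{2} = \frac{952576}{81}$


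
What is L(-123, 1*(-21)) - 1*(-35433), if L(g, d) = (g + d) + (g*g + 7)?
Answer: 50425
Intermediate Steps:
L(g, d) = 7 + d + g + g² (L(g, d) = (d + g) + (g² + 7) = (d + g) + (7 + g²) = 7 + d + g + g²)
L(-123, 1*(-21)) - 1*(-35433) = (7 + 1*(-21) - 123 + (-123)²) - 1*(-35433) = (7 - 21 - 123 + 15129) + 35433 = 14992 + 35433 = 50425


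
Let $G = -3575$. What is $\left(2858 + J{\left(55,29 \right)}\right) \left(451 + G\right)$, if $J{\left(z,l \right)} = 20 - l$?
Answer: $-8900276$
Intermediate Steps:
$\left(2858 + J{\left(55,29 \right)}\right) \left(451 + G\right) = \left(2858 + \left(20 - 29\right)\right) \left(451 - 3575\right) = \left(2858 + \left(20 - 29\right)\right) \left(-3124\right) = \left(2858 - 9\right) \left(-3124\right) = 2849 \left(-3124\right) = -8900276$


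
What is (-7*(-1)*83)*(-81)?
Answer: -47061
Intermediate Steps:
(-7*(-1)*83)*(-81) = (7*83)*(-81) = 581*(-81) = -47061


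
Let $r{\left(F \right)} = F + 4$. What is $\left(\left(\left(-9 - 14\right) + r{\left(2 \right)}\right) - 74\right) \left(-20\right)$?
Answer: $1820$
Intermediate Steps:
$r{\left(F \right)} = 4 + F$
$\left(\left(\left(-9 - 14\right) + r{\left(2 \right)}\right) - 74\right) \left(-20\right) = \left(\left(\left(-9 - 14\right) + \left(4 + 2\right)\right) - 74\right) \left(-20\right) = \left(\left(-23 + 6\right) - 74\right) \left(-20\right) = \left(-17 - 74\right) \left(-20\right) = \left(-91\right) \left(-20\right) = 1820$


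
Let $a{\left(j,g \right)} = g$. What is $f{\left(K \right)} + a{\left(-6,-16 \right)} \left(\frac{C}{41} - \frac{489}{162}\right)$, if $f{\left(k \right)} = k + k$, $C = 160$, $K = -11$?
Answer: $- \frac{40010}{1107} \approx -36.143$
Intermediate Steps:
$f{\left(k \right)} = 2 k$
$f{\left(K \right)} + a{\left(-6,-16 \right)} \left(\frac{C}{41} - \frac{489}{162}\right) = 2 \left(-11\right) - 16 \left(\frac{160}{41} - \frac{489}{162}\right) = -22 - 16 \left(160 \cdot \frac{1}{41} - \frac{163}{54}\right) = -22 - 16 \left(\frac{160}{41} - \frac{163}{54}\right) = -22 - \frac{15656}{1107} = - \frac{40010}{1107}$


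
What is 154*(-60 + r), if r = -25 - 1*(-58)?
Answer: -4158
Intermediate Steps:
r = 33 (r = -25 + 58 = 33)
154*(-60 + r) = 154*(-60 + 33) = 154*(-27) = -4158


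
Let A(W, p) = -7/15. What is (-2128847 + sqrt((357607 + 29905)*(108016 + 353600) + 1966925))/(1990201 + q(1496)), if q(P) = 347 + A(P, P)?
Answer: -4561815/4265459 + 15*sqrt(178883706317)/29858213 ≈ -0.85700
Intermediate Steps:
A(W, p) = -7/15 (A(W, p) = -7*1/15 = -7/15)
q(P) = 5198/15 (q(P) = 347 - 7/15 = 5198/15)
(-2128847 + sqrt((357607 + 29905)*(108016 + 353600) + 1966925))/(1990201 + q(1496)) = (-2128847 + sqrt((357607 + 29905)*(108016 + 353600) + 1966925))/(1990201 + 5198/15) = (-2128847 + sqrt(387512*461616 + 1966925))/(29858213/15) = (-2128847 + sqrt(178881739392 + 1966925))*(15/29858213) = (-2128847 + sqrt(178883706317))*(15/29858213) = -4561815/4265459 + 15*sqrt(178883706317)/29858213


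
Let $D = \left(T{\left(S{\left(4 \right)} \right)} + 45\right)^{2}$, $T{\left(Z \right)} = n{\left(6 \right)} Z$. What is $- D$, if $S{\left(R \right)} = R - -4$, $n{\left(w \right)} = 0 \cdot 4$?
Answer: $-2025$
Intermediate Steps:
$n{\left(w \right)} = 0$
$S{\left(R \right)} = 4 + R$ ($S{\left(R \right)} = R + 4 = 4 + R$)
$T{\left(Z \right)} = 0$ ($T{\left(Z \right)} = 0 Z = 0$)
$D = 2025$ ($D = \left(0 + 45\right)^{2} = 45^{2} = 2025$)
$- D = \left(-1\right) 2025 = -2025$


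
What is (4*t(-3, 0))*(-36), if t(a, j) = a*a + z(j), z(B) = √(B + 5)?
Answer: -1296 - 144*√5 ≈ -1618.0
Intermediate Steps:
z(B) = √(5 + B)
t(a, j) = a² + √(5 + j) (t(a, j) = a*a + √(5 + j) = a² + √(5 + j))
(4*t(-3, 0))*(-36) = (4*((-3)² + √(5 + 0)))*(-36) = (4*(9 + √5))*(-36) = (36 + 4*√5)*(-36) = -1296 - 144*√5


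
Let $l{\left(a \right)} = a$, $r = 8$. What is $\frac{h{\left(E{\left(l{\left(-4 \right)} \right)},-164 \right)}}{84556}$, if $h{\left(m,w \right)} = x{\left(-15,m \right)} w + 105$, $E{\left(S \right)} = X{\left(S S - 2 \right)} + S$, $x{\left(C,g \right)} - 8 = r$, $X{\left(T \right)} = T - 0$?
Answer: $- \frac{2519}{84556} \approx -0.029791$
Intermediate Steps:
$X{\left(T \right)} = T$ ($X{\left(T \right)} = T + 0 = T$)
$x{\left(C,g \right)} = 16$ ($x{\left(C,g \right)} = 8 + 8 = 16$)
$E{\left(S \right)} = -2 + S + S^{2}$ ($E{\left(S \right)} = \left(S S - 2\right) + S = \left(S^{2} - 2\right) + S = \left(-2 + S^{2}\right) + S = -2 + S + S^{2}$)
$h{\left(m,w \right)} = 105 + 16 w$ ($h{\left(m,w \right)} = 16 w + 105 = 105 + 16 w$)
$\frac{h{\left(E{\left(l{\left(-4 \right)} \right)},-164 \right)}}{84556} = \frac{105 + 16 \left(-164\right)}{84556} = \left(105 - 2624\right) \frac{1}{84556} = \left(-2519\right) \frac{1}{84556} = - \frac{2519}{84556}$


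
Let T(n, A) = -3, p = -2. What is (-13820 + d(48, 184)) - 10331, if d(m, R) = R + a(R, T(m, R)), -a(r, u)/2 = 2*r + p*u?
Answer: -24715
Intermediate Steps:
a(r, u) = -4*r + 4*u (a(r, u) = -2*(2*r - 2*u) = -2*(-2*u + 2*r) = -4*r + 4*u)
d(m, R) = -12 - 3*R (d(m, R) = R + (-4*R + 4*(-3)) = R + (-4*R - 12) = R + (-12 - 4*R) = -12 - 3*R)
(-13820 + d(48, 184)) - 10331 = (-13820 + (-12 - 3*184)) - 10331 = (-13820 + (-12 - 552)) - 10331 = (-13820 - 564) - 10331 = -14384 - 10331 = -24715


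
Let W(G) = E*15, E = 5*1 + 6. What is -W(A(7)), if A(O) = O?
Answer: -165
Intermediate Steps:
E = 11 (E = 5 + 6 = 11)
W(G) = 165 (W(G) = 11*15 = 165)
-W(A(7)) = -1*165 = -165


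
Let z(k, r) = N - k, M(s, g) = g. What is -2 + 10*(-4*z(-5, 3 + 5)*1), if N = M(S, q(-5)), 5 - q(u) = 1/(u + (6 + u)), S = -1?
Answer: -412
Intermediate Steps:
q(u) = 5 - 1/(6 + 2*u) (q(u) = 5 - 1/(u + (6 + u)) = 5 - 1/(6 + 2*u))
N = 21/4 (N = (29 + 10*(-5))/(2*(3 - 5)) = (½)*(29 - 50)/(-2) = (½)*(-½)*(-21) = 21/4 ≈ 5.2500)
z(k, r) = 21/4 - k
-2 + 10*(-4*z(-5, 3 + 5)*1) = -2 + 10*(-4*(21/4 - 1*(-5))*1) = -2 + 10*(-4*(21/4 + 5)*1) = -2 + 10*(-4*41/4*1) = -2 + 10*(-41*1) = -2 + 10*(-41) = -2 - 410 = -412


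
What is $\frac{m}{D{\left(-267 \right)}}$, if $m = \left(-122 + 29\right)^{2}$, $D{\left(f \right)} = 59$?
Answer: $\frac{8649}{59} \approx 146.59$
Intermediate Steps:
$m = 8649$ ($m = \left(-93\right)^{2} = 8649$)
$\frac{m}{D{\left(-267 \right)}} = \frac{8649}{59}$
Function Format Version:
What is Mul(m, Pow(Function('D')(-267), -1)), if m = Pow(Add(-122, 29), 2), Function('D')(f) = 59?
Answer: Rational(8649, 59) ≈ 146.59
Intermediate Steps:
m = 8649 (m = Pow(-93, 2) = 8649)
Mul(m, Pow(Function('D')(-267), -1)) = Mul(8649, Pow(59, -1)) = Mul(8649, Rational(1, 59)) = Rational(8649, 59)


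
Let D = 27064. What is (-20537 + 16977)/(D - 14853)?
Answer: -3560/12211 ≈ -0.29154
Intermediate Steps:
(-20537 + 16977)/(D - 14853) = (-20537 + 16977)/(27064 - 14853) = -3560/12211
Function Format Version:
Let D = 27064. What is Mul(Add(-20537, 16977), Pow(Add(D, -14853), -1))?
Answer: Rational(-3560, 12211) ≈ -0.29154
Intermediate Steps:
Mul(Add(-20537, 16977), Pow(Add(D, -14853), -1)) = Mul(Add(-20537, 16977), Pow(Add(27064, -14853), -1)) = Mul(-3560, Pow(12211, -1)) = Mul(-3560, Rational(1, 12211)) = Rational(-3560, 12211)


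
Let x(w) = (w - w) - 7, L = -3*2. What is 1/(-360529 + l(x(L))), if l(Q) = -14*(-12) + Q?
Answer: -1/360368 ≈ -2.7749e-6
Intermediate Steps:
L = -6
x(w) = -7 (x(w) = 0 - 7 = -7)
l(Q) = 168 + Q
1/(-360529 + l(x(L))) = 1/(-360529 + (168 - 7)) = 1/(-360529 + 161) = 1/(-360368) = -1/360368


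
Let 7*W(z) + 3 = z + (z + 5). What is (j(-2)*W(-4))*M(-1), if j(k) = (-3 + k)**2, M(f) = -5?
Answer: 750/7 ≈ 107.14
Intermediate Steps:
W(z) = 2/7 + 2*z/7 (W(z) = -3/7 + (z + (z + 5))/7 = -3/7 + (z + (5 + z))/7 = -3/7 + (5 + 2*z)/7 = -3/7 + (5/7 + 2*z/7) = 2/7 + 2*z/7)
(j(-2)*W(-4))*M(-1) = ((-3 - 2)**2*(2/7 + (2/7)*(-4)))*(-5) = ((-5)**2*(2/7 - 8/7))*(-5) = (25*(-6/7))*(-5) = -150/7*(-5) = 750/7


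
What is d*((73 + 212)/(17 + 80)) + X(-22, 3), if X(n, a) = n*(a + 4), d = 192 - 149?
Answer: -2683/97 ≈ -27.660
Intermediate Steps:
d = 43
X(n, a) = n*(4 + a)
d*((73 + 212)/(17 + 80)) + X(-22, 3) = 43*((73 + 212)/(17 + 80)) - 22*(4 + 3) = 43*(285/97) - 22*7 = 43*(285*(1/97)) - 154 = 43*(285/97) - 154 = 12255/97 - 154 = -2683/97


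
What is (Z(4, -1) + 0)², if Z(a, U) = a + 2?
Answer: 36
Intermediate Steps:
Z(a, U) = 2 + a
(Z(4, -1) + 0)² = ((2 + 4) + 0)² = (6 + 0)² = 6² = 36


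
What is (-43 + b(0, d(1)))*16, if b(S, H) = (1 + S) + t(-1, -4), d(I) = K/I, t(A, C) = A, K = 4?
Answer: -688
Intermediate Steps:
d(I) = 4/I
b(S, H) = S (b(S, H) = (1 + S) - 1 = S)
(-43 + b(0, d(1)))*16 = (-43 + 0)*16 = -43*16 = -688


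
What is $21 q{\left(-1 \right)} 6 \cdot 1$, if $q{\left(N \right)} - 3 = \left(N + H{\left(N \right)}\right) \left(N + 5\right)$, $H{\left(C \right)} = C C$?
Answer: $378$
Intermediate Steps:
$H{\left(C \right)} = C^{2}$
$q{\left(N \right)} = 3 + \left(5 + N\right) \left(N + N^{2}\right)$ ($q{\left(N \right)} = 3 + \left(N + N^{2}\right) \left(N + 5\right) = 3 + \left(N + N^{2}\right) \left(5 + N\right) = 3 + \left(5 + N\right) \left(N + N^{2}\right)$)
$21 q{\left(-1 \right)} 6 \cdot 1 = 21 \left(3 + \left(-1\right)^{3} + 5 \left(-1\right) + 6 \left(-1\right)^{2}\right) 6 \cdot 1 = 21 \left(3 - 1 - 5 + 6 \cdot 1\right) 6 = 21 \left(3 - 1 - 5 + 6\right) 6 = 21 \cdot 3 \cdot 6 = 63 \cdot 6 = 378$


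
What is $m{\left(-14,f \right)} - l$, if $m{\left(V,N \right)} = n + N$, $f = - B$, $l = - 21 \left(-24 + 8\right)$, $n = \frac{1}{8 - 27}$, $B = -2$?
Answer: $- \frac{6347}{19} \approx -334.05$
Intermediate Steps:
$n = - \frac{1}{19}$ ($n = \frac{1}{-19} = - \frac{1}{19} \approx -0.052632$)
$l = 336$ ($l = \left(-21\right) \left(-16\right) = 336$)
$f = 2$ ($f = \left(-1\right) \left(-2\right) = 2$)
$m{\left(V,N \right)} = - \frac{1}{19} + N$
$m{\left(-14,f \right)} - l = \left(- \frac{1}{19} + 2\right) - 336 = \frac{37}{19} - 336 = - \frac{6347}{19}$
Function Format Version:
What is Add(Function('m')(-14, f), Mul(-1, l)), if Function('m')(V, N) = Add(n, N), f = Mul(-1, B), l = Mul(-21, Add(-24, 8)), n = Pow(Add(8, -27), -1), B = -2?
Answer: Rational(-6347, 19) ≈ -334.05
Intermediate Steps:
n = Rational(-1, 19) (n = Pow(-19, -1) = Rational(-1, 19) ≈ -0.052632)
l = 336 (l = Mul(-21, -16) = 336)
f = 2 (f = Mul(-1, -2) = 2)
Function('m')(V, N) = Add(Rational(-1, 19), N)
Add(Function('m')(-14, f), Mul(-1, l)) = Add(Add(Rational(-1, 19), 2), Mul(-1, 336)) = Add(Rational(37, 19), -336) = Rational(-6347, 19)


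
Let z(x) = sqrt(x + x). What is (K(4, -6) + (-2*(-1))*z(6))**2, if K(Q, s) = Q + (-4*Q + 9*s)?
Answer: 4404 - 528*sqrt(3) ≈ 3489.5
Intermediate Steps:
z(x) = sqrt(2)*sqrt(x) (z(x) = sqrt(2*x) = sqrt(2)*sqrt(x))
K(Q, s) = -3*Q + 9*s
(K(4, -6) + (-2*(-1))*z(6))**2 = ((-3*4 + 9*(-6)) + (-2*(-1))*(sqrt(2)*sqrt(6)))**2 = ((-12 - 54) + 2*(2*sqrt(3)))**2 = (-66 + 4*sqrt(3))**2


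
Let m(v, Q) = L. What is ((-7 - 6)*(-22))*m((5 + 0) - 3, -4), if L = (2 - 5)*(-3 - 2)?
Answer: 4290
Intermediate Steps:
L = 15 (L = -3*(-5) = 15)
m(v, Q) = 15
((-7 - 6)*(-22))*m((5 + 0) - 3, -4) = ((-7 - 6)*(-22))*15 = -13*(-22)*15 = 286*15 = 4290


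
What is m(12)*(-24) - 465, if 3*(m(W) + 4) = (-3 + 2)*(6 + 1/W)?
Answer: -961/3 ≈ -320.33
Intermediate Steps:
m(W) = -6 - 1/(3*W) (m(W) = -4 + ((-3 + 2)*(6 + 1/W))/3 = -4 + (-(6 + 1/W))/3 = -4 + (-6 - 1/W)/3 = -4 + (-2 - 1/(3*W)) = -6 - 1/(3*W))
m(12)*(-24) - 465 = (-6 - ⅓/12)*(-24) - 465 = (-6 - ⅓*1/12)*(-24) - 465 = (-6 - 1/36)*(-24) - 465 = -217/36*(-24) - 465 = 434/3 - 465 = -961/3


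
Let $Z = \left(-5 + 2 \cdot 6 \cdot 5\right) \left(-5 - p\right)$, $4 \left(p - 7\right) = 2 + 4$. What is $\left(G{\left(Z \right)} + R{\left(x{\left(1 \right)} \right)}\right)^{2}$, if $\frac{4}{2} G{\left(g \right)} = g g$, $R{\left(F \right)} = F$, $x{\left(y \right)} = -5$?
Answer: $\frac{4862840884225}{64} \approx 7.5982 \cdot 10^{10}$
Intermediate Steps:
$p = \frac{17}{2}$ ($p = 7 + \frac{2 + 4}{4} = 7 + \frac{1}{4} \cdot 6 = 7 + \frac{3}{2} = \frac{17}{2} \approx 8.5$)
$Z = - \frac{1485}{2}$ ($Z = \left(-5 + 2 \cdot 6 \cdot 5\right) \left(-5 - \frac{17}{2}\right) = \left(-5 + 12 \cdot 5\right) \left(-5 - \frac{17}{2}\right) = \left(-5 + 60\right) \left(- \frac{27}{2}\right) = 55 \left(- \frac{27}{2}\right) = - \frac{1485}{2} \approx -742.5$)
$G{\left(g \right)} = \frac{g^{2}}{2}$ ($G{\left(g \right)} = \frac{g g}{2} = \frac{g^{2}}{2}$)
$\left(G{\left(Z \right)} + R{\left(x{\left(1 \right)} \right)}\right)^{2} = \left(\frac{\left(- \frac{1485}{2}\right)^{2}}{2} - 5\right)^{2} = \left(\frac{1}{2} \cdot \frac{2205225}{4} - 5\right)^{2} = \left(\frac{2205225}{8} - 5\right)^{2} = \left(\frac{2205185}{8}\right)^{2} = \frac{4862840884225}{64}$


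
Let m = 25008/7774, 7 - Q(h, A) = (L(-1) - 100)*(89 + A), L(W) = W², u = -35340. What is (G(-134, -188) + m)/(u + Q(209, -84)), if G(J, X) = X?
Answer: 359126/67707653 ≈ 0.0053041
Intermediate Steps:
Q(h, A) = 8818 + 99*A (Q(h, A) = 7 - ((-1)² - 100)*(89 + A) = 7 - (1 - 100)*(89 + A) = 7 - (-99)*(89 + A) = 7 - (-8811 - 99*A) = 7 + (8811 + 99*A) = 8818 + 99*A)
m = 12504/3887 (m = 25008*(1/7774) = 12504/3887 ≈ 3.2169)
(G(-134, -188) + m)/(u + Q(209, -84)) = (-188 + 12504/3887)/(-35340 + (8818 + 99*(-84))) = -718252/(3887*(-35340 + (8818 - 8316))) = -718252/(3887*(-35340 + 502)) = -718252/3887/(-34838) = -718252/3887*(-1/34838) = 359126/67707653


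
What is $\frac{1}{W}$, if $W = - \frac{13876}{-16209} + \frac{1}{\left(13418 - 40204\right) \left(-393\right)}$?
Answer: $\frac{56876829894}{48690417619} \approx 1.1681$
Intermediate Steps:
$W = \frac{48690417619}{56876829894}$ ($W = \left(-13876\right) \left(- \frac{1}{16209}\right) + \frac{1}{-26786} \left(- \frac{1}{393}\right) = \frac{13876}{16209} - - \frac{1}{10526898} = \frac{13876}{16209} + \frac{1}{10526898} = \frac{48690417619}{56876829894} \approx 0.85607$)
$\frac{1}{W} = \frac{1}{\frac{48690417619}{56876829894}} = \frac{56876829894}{48690417619}$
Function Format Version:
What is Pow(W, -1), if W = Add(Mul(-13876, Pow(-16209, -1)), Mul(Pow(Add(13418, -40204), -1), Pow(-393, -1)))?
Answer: Rational(56876829894, 48690417619) ≈ 1.1681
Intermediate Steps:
W = Rational(48690417619, 56876829894) (W = Add(Mul(-13876, Rational(-1, 16209)), Mul(Pow(-26786, -1), Rational(-1, 393))) = Add(Rational(13876, 16209), Mul(Rational(-1, 26786), Rational(-1, 393))) = Add(Rational(13876, 16209), Rational(1, 10526898)) = Rational(48690417619, 56876829894) ≈ 0.85607)
Pow(W, -1) = Pow(Rational(48690417619, 56876829894), -1) = Rational(56876829894, 48690417619)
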